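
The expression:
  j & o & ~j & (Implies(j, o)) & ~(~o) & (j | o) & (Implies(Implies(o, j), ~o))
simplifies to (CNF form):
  False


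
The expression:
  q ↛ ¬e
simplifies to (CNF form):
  e ∧ q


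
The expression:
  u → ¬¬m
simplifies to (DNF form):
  m ∨ ¬u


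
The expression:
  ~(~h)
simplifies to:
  h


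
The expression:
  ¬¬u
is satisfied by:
  {u: True}


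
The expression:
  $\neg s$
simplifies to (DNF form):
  $\neg s$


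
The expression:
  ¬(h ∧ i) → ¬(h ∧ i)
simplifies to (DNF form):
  True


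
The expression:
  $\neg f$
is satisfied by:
  {f: False}


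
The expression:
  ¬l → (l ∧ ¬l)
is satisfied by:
  {l: True}


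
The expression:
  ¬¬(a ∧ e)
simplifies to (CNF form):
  a ∧ e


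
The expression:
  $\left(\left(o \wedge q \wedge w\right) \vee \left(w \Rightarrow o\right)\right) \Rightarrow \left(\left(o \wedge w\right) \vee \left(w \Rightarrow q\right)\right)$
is always true.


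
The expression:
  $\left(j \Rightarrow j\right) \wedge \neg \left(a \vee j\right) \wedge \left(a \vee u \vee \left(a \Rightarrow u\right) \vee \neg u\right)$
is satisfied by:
  {j: False, a: False}


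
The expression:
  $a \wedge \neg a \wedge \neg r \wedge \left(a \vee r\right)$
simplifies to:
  $\text{False}$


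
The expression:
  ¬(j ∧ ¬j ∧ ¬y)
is always true.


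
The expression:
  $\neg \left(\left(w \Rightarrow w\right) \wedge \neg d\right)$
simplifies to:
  $d$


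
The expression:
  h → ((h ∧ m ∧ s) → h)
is always true.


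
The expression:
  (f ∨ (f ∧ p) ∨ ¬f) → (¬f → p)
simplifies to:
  f ∨ p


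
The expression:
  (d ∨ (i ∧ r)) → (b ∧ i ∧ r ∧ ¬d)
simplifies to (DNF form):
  (b ∧ ¬d) ∨ (¬d ∧ ¬i) ∨ (¬d ∧ ¬r)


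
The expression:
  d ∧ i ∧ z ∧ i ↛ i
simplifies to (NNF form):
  False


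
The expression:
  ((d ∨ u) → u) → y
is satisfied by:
  {y: True, d: True, u: False}
  {y: True, d: False, u: False}
  {y: True, u: True, d: True}
  {y: True, u: True, d: False}
  {d: True, u: False, y: False}


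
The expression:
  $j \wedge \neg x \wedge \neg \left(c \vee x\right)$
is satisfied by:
  {j: True, x: False, c: False}


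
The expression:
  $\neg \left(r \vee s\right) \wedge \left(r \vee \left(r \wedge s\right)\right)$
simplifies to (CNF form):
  $\text{False}$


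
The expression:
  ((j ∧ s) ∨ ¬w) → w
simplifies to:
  w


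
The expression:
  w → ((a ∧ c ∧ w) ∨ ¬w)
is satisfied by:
  {a: True, c: True, w: False}
  {a: True, c: False, w: False}
  {c: True, a: False, w: False}
  {a: False, c: False, w: False}
  {a: True, w: True, c: True}


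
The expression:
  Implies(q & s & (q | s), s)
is always true.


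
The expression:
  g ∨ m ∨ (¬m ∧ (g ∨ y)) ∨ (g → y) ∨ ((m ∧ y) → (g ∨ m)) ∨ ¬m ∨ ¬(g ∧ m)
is always true.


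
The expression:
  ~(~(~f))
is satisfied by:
  {f: False}


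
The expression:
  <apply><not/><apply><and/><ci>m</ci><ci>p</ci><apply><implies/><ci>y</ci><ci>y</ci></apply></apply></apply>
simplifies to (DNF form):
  <apply><or/><apply><not/><ci>m</ci></apply><apply><not/><ci>p</ci></apply></apply>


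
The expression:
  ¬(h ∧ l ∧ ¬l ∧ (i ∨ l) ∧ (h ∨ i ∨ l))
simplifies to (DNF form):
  True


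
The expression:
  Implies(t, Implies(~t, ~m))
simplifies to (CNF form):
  True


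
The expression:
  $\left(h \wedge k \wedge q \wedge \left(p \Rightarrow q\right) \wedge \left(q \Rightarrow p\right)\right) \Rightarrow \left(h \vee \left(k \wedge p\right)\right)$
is always true.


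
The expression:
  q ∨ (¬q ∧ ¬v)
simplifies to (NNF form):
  q ∨ ¬v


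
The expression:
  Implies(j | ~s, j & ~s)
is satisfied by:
  {s: True, j: False}
  {j: True, s: False}


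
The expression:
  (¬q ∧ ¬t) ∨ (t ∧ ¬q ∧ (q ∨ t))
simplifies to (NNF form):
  ¬q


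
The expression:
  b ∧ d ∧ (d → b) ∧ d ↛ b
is never true.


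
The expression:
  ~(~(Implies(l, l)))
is always true.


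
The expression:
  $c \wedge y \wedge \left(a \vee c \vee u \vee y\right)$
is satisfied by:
  {c: True, y: True}


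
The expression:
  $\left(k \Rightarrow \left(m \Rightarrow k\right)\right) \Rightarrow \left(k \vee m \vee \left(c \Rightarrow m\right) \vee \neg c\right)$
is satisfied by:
  {k: True, m: True, c: False}
  {k: True, c: False, m: False}
  {m: True, c: False, k: False}
  {m: False, c: False, k: False}
  {k: True, m: True, c: True}
  {k: True, c: True, m: False}
  {m: True, c: True, k: False}


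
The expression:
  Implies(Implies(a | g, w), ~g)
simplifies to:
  ~g | ~w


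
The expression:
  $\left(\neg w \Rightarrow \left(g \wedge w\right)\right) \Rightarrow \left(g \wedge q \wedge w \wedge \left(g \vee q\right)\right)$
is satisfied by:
  {g: True, q: True, w: False}
  {g: True, q: False, w: False}
  {q: True, g: False, w: False}
  {g: False, q: False, w: False}
  {g: True, w: True, q: True}


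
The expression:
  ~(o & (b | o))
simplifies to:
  ~o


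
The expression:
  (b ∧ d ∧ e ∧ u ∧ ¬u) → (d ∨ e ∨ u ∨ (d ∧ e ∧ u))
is always true.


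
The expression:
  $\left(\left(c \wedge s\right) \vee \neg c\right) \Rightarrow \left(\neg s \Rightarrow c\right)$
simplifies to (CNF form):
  $c \vee s$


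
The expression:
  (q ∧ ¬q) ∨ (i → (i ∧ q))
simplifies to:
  q ∨ ¬i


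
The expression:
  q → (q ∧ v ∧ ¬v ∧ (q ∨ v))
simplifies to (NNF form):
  ¬q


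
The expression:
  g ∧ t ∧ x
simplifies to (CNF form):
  g ∧ t ∧ x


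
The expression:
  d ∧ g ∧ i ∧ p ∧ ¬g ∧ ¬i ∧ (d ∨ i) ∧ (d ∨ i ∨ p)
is never true.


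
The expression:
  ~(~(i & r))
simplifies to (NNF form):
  i & r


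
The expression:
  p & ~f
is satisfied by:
  {p: True, f: False}


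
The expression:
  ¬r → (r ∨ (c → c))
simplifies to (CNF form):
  True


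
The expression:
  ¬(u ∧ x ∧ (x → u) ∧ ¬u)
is always true.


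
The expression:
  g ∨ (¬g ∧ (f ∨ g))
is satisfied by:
  {g: True, f: True}
  {g: True, f: False}
  {f: True, g: False}


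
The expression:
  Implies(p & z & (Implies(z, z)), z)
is always true.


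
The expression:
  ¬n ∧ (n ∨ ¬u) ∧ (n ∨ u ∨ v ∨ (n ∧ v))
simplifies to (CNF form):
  v ∧ ¬n ∧ ¬u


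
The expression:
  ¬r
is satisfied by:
  {r: False}


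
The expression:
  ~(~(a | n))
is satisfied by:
  {n: True, a: True}
  {n: True, a: False}
  {a: True, n: False}


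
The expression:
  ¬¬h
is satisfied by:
  {h: True}


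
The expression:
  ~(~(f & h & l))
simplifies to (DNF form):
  f & h & l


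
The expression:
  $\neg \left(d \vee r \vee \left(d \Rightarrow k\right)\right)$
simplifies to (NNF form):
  $\text{False}$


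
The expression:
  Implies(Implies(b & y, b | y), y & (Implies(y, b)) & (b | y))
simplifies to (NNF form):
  b & y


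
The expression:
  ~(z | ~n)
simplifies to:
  n & ~z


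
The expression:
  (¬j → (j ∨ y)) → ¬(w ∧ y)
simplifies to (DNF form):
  ¬w ∨ ¬y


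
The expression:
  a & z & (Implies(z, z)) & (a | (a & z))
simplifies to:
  a & z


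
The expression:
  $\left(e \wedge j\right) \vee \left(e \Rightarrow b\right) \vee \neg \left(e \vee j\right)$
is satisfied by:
  {b: True, j: True, e: False}
  {b: True, j: False, e: False}
  {j: True, b: False, e: False}
  {b: False, j: False, e: False}
  {b: True, e: True, j: True}
  {b: True, e: True, j: False}
  {e: True, j: True, b: False}


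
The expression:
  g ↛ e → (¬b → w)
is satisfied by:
  {b: True, e: True, w: True, g: False}
  {b: True, e: True, g: False, w: False}
  {b: True, w: True, g: False, e: False}
  {b: True, g: False, w: False, e: False}
  {e: True, w: True, g: False, b: False}
  {e: True, g: False, w: False, b: False}
  {w: True, e: False, g: False, b: False}
  {e: False, g: False, w: False, b: False}
  {e: True, b: True, g: True, w: True}
  {e: True, b: True, g: True, w: False}
  {b: True, g: True, w: True, e: False}
  {b: True, g: True, e: False, w: False}
  {w: True, g: True, e: True, b: False}
  {g: True, e: True, b: False, w: False}
  {g: True, w: True, b: False, e: False}


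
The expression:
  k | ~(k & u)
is always true.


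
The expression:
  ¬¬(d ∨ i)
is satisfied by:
  {i: True, d: True}
  {i: True, d: False}
  {d: True, i: False}


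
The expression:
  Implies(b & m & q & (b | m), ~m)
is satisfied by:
  {m: False, q: False, b: False}
  {b: True, m: False, q: False}
  {q: True, m: False, b: False}
  {b: True, q: True, m: False}
  {m: True, b: False, q: False}
  {b: True, m: True, q: False}
  {q: True, m: True, b: False}


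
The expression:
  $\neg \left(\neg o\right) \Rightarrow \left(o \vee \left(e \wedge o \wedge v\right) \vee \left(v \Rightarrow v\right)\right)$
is always true.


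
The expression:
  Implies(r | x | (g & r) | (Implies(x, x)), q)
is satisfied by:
  {q: True}


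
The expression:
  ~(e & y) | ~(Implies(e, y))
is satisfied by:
  {e: False, y: False}
  {y: True, e: False}
  {e: True, y: False}


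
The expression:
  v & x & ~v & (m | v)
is never true.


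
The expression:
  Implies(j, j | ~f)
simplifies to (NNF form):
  True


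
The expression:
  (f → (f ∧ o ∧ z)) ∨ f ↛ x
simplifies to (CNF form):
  (o ∨ ¬f ∨ ¬x) ∧ (z ∨ ¬f ∨ ¬x)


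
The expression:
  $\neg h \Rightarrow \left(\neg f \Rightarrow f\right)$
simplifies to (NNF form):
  $f \vee h$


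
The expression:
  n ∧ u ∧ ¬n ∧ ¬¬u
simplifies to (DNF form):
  False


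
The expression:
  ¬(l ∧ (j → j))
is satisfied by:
  {l: False}


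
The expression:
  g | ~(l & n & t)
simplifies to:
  g | ~l | ~n | ~t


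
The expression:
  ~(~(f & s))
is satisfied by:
  {s: True, f: True}


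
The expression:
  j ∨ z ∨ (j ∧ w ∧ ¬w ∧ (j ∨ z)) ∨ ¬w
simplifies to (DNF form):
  j ∨ z ∨ ¬w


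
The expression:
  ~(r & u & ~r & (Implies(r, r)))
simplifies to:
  True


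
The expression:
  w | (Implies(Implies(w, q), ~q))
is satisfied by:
  {w: True, q: False}
  {q: False, w: False}
  {q: True, w: True}


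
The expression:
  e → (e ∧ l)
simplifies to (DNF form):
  l ∨ ¬e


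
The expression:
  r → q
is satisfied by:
  {q: True, r: False}
  {r: False, q: False}
  {r: True, q: True}


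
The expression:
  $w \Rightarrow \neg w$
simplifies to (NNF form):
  $\neg w$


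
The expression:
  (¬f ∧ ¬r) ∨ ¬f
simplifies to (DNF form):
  ¬f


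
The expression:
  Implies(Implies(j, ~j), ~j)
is always true.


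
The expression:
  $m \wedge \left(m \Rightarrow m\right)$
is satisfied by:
  {m: True}


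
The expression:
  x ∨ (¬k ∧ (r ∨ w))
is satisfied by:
  {x: True, r: True, w: True, k: False}
  {x: True, r: True, w: False, k: False}
  {x: True, w: True, r: False, k: False}
  {x: True, w: False, r: False, k: False}
  {x: True, k: True, r: True, w: True}
  {x: True, k: True, r: True, w: False}
  {x: True, k: True, r: False, w: True}
  {x: True, k: True, r: False, w: False}
  {r: True, w: True, x: False, k: False}
  {r: True, x: False, w: False, k: False}
  {w: True, x: False, r: False, k: False}


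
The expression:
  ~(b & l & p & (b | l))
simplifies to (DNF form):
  ~b | ~l | ~p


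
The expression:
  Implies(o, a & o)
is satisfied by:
  {a: True, o: False}
  {o: False, a: False}
  {o: True, a: True}


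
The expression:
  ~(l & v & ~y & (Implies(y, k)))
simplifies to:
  y | ~l | ~v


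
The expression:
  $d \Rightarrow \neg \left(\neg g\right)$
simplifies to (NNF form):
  $g \vee \neg d$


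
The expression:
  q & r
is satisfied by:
  {r: True, q: True}


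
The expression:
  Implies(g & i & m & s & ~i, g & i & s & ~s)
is always true.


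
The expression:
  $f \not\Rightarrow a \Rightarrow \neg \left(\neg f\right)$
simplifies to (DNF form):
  $\text{True}$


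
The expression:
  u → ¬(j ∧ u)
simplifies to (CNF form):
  ¬j ∨ ¬u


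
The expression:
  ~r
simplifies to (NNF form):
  ~r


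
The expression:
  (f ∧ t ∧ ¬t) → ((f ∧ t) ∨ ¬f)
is always true.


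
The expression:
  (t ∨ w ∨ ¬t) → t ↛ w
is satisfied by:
  {t: True, w: False}


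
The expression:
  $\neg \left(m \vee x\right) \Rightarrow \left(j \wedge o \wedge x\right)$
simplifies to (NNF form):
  $m \vee x$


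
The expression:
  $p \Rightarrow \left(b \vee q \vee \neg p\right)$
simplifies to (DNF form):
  $b \vee q \vee \neg p$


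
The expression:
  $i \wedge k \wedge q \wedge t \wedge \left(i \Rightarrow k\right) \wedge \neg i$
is never true.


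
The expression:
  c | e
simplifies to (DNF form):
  c | e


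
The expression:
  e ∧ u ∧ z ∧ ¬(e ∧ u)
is never true.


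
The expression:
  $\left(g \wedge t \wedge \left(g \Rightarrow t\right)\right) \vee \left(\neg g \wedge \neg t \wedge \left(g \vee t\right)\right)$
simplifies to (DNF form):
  $g \wedge t$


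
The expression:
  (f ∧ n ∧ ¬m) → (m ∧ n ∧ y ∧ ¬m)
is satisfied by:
  {m: True, n: False, f: False}
  {m: False, n: False, f: False}
  {f: True, m: True, n: False}
  {f: True, m: False, n: False}
  {n: True, m: True, f: False}
  {n: True, m: False, f: False}
  {n: True, f: True, m: True}


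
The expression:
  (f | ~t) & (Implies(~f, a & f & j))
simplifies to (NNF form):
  f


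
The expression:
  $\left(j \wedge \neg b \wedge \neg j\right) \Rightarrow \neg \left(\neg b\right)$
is always true.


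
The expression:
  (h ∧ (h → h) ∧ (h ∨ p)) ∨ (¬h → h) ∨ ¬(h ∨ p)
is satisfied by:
  {h: True, p: False}
  {p: False, h: False}
  {p: True, h: True}


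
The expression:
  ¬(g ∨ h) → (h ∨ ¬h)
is always true.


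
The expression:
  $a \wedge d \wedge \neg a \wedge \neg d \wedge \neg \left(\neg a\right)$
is never true.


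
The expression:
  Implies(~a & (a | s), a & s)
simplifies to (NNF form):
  a | ~s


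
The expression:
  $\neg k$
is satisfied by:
  {k: False}


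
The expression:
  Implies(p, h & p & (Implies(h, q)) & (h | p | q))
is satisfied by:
  {h: True, q: True, p: False}
  {h: True, q: False, p: False}
  {q: True, h: False, p: False}
  {h: False, q: False, p: False}
  {h: True, p: True, q: True}


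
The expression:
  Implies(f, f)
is always true.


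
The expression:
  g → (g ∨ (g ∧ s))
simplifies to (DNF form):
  True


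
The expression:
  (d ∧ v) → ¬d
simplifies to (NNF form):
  ¬d ∨ ¬v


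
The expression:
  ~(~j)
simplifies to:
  j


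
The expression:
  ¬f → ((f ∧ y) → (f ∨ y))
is always true.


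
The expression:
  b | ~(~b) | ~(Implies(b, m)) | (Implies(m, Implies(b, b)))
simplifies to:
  True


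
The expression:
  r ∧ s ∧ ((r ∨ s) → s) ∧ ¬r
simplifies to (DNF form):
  False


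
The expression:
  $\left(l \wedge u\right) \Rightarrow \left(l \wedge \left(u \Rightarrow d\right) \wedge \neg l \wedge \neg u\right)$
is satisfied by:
  {l: False, u: False}
  {u: True, l: False}
  {l: True, u: False}


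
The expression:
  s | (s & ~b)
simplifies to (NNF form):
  s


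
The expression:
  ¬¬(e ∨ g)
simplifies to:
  e ∨ g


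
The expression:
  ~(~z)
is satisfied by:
  {z: True}


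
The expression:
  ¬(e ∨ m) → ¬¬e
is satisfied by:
  {m: True, e: True}
  {m: True, e: False}
  {e: True, m: False}


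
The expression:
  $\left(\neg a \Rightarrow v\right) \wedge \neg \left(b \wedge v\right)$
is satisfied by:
  {a: True, v: False, b: False}
  {b: True, a: True, v: False}
  {v: True, a: True, b: False}
  {v: True, a: False, b: False}


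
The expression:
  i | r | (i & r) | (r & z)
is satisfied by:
  {i: True, r: True}
  {i: True, r: False}
  {r: True, i: False}


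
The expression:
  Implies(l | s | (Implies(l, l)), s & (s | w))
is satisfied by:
  {s: True}


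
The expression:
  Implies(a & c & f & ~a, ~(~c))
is always true.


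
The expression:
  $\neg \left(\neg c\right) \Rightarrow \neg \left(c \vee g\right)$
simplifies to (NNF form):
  $\neg c$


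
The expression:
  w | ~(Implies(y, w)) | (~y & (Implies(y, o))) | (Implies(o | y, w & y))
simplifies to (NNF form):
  True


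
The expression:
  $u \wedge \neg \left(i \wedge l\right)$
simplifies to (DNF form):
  $\left(u \wedge \neg i\right) \vee \left(u \wedge \neg l\right)$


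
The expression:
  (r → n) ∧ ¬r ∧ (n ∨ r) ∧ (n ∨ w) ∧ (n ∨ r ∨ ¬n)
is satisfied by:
  {n: True, r: False}


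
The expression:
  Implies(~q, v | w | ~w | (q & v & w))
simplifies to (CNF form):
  True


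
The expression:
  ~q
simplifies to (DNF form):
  ~q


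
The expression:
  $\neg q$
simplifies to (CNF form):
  $\neg q$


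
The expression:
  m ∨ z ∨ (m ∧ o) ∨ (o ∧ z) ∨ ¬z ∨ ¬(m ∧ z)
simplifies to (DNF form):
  True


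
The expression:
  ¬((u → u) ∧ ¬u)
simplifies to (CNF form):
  u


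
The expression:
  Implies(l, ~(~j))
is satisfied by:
  {j: True, l: False}
  {l: False, j: False}
  {l: True, j: True}


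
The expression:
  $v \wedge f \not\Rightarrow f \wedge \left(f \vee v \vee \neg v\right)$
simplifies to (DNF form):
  $\text{False}$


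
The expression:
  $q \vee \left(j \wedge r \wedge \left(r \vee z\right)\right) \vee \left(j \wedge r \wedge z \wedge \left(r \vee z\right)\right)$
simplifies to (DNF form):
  $q \vee \left(j \wedge r\right)$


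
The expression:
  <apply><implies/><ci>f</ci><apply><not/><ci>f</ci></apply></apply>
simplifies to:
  <apply><not/><ci>f</ci></apply>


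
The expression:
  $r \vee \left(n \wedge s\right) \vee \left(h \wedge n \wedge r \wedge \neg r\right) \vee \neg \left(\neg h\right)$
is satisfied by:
  {r: True, h: True, s: True, n: True}
  {r: True, h: True, s: True, n: False}
  {r: True, h: True, n: True, s: False}
  {r: True, h: True, n: False, s: False}
  {r: True, s: True, n: True, h: False}
  {r: True, s: True, n: False, h: False}
  {r: True, s: False, n: True, h: False}
  {r: True, s: False, n: False, h: False}
  {h: True, s: True, n: True, r: False}
  {h: True, s: True, n: False, r: False}
  {h: True, n: True, s: False, r: False}
  {h: True, n: False, s: False, r: False}
  {s: True, n: True, h: False, r: False}


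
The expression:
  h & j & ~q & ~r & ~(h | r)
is never true.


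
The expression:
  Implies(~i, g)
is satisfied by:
  {i: True, g: True}
  {i: True, g: False}
  {g: True, i: False}


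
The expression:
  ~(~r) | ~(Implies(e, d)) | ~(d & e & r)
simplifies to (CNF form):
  True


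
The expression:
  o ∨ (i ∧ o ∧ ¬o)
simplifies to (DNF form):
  o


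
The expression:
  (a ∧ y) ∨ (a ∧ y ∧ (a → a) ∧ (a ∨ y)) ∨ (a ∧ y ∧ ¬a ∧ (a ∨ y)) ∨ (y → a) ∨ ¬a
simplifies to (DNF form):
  True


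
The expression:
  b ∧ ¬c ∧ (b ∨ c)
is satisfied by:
  {b: True, c: False}


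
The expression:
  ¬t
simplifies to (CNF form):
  ¬t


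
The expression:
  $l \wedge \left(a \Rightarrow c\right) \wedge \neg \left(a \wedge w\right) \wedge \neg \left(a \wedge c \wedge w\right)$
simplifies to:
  $l \wedge \left(c \vee \neg a\right) \wedge \left(\neg a \vee \neg w\right)$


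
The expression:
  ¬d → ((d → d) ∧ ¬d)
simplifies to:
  True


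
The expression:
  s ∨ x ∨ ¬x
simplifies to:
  True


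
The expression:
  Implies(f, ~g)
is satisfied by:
  {g: False, f: False}
  {f: True, g: False}
  {g: True, f: False}


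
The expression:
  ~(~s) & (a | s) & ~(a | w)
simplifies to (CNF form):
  s & ~a & ~w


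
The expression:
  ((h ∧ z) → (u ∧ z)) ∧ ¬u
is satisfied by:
  {u: False, h: False, z: False}
  {z: True, u: False, h: False}
  {h: True, u: False, z: False}


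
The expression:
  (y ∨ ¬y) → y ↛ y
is never true.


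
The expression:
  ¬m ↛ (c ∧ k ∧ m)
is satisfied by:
  {m: False}


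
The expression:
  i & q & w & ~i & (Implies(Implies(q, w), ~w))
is never true.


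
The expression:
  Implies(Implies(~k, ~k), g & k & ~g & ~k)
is never true.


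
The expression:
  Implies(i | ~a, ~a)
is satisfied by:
  {a: False, i: False}
  {i: True, a: False}
  {a: True, i: False}


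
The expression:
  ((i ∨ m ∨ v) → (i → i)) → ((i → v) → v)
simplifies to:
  i ∨ v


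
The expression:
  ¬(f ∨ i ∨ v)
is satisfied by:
  {v: False, f: False, i: False}


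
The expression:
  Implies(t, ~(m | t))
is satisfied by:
  {t: False}


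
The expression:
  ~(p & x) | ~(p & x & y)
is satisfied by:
  {p: False, y: False, x: False}
  {x: True, p: False, y: False}
  {y: True, p: False, x: False}
  {x: True, y: True, p: False}
  {p: True, x: False, y: False}
  {x: True, p: True, y: False}
  {y: True, p: True, x: False}


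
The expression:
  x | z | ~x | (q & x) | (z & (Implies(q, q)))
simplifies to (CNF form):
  True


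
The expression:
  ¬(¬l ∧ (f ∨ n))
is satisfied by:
  {l: True, n: False, f: False}
  {f: True, l: True, n: False}
  {l: True, n: True, f: False}
  {f: True, l: True, n: True}
  {f: False, n: False, l: False}


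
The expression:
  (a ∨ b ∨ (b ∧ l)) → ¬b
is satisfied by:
  {b: False}


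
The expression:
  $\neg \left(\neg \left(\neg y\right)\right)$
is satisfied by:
  {y: False}


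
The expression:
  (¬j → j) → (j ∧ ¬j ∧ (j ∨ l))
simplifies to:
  ¬j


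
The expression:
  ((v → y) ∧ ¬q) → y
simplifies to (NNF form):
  q ∨ v ∨ y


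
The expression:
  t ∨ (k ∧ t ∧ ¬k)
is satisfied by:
  {t: True}


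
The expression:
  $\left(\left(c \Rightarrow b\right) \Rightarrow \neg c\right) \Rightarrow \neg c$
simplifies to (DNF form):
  $b \vee \neg c$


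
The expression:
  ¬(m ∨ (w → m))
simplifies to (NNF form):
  w ∧ ¬m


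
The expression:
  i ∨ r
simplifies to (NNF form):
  i ∨ r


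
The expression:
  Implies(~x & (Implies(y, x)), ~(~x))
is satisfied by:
  {y: True, x: True}
  {y: True, x: False}
  {x: True, y: False}


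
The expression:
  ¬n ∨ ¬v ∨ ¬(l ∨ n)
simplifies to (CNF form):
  ¬n ∨ ¬v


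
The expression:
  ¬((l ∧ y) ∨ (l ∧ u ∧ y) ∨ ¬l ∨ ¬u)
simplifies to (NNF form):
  l ∧ u ∧ ¬y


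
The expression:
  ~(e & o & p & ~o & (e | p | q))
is always true.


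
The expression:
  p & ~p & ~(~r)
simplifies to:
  False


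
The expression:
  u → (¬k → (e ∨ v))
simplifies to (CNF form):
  e ∨ k ∨ v ∨ ¬u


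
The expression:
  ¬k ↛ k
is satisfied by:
  {k: False}


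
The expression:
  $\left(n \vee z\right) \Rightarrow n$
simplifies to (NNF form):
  $n \vee \neg z$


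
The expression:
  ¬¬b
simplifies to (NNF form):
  b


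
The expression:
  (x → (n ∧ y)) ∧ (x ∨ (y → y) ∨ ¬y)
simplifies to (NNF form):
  (n ∧ y) ∨ ¬x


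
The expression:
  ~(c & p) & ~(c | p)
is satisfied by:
  {p: False, c: False}


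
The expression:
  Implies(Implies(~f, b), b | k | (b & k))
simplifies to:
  b | k | ~f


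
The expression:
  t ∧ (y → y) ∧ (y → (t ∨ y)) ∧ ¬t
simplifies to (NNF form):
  False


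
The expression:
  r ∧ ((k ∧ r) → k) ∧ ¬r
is never true.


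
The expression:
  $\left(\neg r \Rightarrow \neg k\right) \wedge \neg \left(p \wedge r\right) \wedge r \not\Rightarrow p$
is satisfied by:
  {r: True, p: False}


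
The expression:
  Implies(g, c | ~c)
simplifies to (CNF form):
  True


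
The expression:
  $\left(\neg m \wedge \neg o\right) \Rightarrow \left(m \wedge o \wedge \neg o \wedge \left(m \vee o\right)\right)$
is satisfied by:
  {o: True, m: True}
  {o: True, m: False}
  {m: True, o: False}


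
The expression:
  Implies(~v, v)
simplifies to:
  v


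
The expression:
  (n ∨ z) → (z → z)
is always true.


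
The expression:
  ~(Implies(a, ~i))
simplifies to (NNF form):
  a & i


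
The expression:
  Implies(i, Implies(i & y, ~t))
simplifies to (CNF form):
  ~i | ~t | ~y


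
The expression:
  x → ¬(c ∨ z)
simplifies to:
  (¬c ∧ ¬z) ∨ ¬x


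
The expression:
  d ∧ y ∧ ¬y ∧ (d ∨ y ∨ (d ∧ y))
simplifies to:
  False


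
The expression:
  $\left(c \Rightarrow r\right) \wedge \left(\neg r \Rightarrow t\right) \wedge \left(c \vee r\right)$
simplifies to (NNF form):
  $r$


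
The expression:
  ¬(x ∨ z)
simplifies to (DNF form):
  ¬x ∧ ¬z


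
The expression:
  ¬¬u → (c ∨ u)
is always true.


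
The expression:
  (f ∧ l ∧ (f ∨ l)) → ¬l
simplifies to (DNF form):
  ¬f ∨ ¬l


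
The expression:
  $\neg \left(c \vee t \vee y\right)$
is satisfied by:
  {y: False, t: False, c: False}


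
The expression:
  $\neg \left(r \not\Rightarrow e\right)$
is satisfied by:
  {e: True, r: False}
  {r: False, e: False}
  {r: True, e: True}


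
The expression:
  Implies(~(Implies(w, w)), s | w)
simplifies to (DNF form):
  True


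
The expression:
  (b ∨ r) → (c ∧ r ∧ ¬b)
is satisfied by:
  {c: True, b: False, r: False}
  {c: False, b: False, r: False}
  {r: True, c: True, b: False}


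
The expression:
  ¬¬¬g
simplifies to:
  ¬g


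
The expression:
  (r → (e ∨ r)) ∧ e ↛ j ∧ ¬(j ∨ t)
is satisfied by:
  {e: True, t: False, j: False}


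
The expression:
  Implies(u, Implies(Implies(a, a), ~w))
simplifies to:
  ~u | ~w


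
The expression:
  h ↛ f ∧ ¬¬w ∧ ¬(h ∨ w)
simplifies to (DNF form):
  False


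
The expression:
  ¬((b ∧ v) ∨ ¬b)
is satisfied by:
  {b: True, v: False}


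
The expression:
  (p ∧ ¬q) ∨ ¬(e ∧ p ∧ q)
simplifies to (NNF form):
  ¬e ∨ ¬p ∨ ¬q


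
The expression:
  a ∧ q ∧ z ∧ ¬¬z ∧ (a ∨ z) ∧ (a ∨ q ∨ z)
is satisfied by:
  {a: True, z: True, q: True}


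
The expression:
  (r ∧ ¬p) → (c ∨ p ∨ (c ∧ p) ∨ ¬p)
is always true.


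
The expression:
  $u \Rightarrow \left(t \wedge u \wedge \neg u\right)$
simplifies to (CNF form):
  $\neg u$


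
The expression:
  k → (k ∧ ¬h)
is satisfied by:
  {h: False, k: False}
  {k: True, h: False}
  {h: True, k: False}


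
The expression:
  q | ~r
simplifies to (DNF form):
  q | ~r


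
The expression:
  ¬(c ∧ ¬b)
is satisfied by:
  {b: True, c: False}
  {c: False, b: False}
  {c: True, b: True}


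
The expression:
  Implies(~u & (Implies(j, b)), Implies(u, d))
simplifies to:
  True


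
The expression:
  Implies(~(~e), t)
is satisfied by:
  {t: True, e: False}
  {e: False, t: False}
  {e: True, t: True}


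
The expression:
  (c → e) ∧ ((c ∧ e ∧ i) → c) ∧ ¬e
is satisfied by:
  {e: False, c: False}


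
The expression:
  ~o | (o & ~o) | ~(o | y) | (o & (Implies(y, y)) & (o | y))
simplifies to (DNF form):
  True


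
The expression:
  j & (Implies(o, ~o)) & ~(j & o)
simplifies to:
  j & ~o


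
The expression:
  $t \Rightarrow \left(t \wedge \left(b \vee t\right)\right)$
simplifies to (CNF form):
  $\text{True}$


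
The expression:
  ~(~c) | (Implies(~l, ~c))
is always true.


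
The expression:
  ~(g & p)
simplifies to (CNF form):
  ~g | ~p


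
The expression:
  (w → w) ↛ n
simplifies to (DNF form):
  ¬n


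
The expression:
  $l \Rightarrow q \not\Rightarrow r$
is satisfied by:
  {q: True, r: False, l: False}
  {r: False, l: False, q: False}
  {q: True, r: True, l: False}
  {r: True, q: False, l: False}
  {l: True, q: True, r: False}


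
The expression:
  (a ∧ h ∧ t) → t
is always true.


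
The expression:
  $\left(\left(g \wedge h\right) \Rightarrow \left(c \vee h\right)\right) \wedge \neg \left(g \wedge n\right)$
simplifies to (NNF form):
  $\neg g \vee \neg n$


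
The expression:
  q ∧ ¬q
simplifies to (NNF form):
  False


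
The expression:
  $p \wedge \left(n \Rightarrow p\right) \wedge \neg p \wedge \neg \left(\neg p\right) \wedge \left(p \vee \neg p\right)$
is never true.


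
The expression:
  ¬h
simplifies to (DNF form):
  ¬h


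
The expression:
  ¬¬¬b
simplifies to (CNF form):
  ¬b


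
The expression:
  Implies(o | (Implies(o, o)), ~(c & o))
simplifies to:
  ~c | ~o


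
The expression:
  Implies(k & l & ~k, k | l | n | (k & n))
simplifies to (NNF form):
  True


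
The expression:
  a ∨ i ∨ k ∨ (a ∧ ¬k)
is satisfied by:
  {i: True, a: True, k: True}
  {i: True, a: True, k: False}
  {i: True, k: True, a: False}
  {i: True, k: False, a: False}
  {a: True, k: True, i: False}
  {a: True, k: False, i: False}
  {k: True, a: False, i: False}


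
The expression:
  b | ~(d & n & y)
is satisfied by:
  {b: True, y: False, d: False, n: False}
  {b: False, y: False, d: False, n: False}
  {b: True, n: True, y: False, d: False}
  {n: True, b: False, y: False, d: False}
  {b: True, d: True, n: False, y: False}
  {d: True, n: False, y: False, b: False}
  {b: True, n: True, d: True, y: False}
  {n: True, d: True, b: False, y: False}
  {b: True, y: True, n: False, d: False}
  {y: True, n: False, d: False, b: False}
  {b: True, n: True, y: True, d: False}
  {n: True, y: True, b: False, d: False}
  {b: True, d: True, y: True, n: False}
  {d: True, y: True, n: False, b: False}
  {b: True, n: True, d: True, y: True}


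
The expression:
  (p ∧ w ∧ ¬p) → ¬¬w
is always true.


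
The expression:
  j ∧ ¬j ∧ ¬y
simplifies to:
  False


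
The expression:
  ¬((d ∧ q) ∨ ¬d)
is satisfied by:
  {d: True, q: False}


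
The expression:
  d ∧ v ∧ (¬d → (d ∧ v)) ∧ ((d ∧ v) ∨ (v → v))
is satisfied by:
  {d: True, v: True}


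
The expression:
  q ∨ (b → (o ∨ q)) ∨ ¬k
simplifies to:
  o ∨ q ∨ ¬b ∨ ¬k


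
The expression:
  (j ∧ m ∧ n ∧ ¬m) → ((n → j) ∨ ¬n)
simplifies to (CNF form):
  True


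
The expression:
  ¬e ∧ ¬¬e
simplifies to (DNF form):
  False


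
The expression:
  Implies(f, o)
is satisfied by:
  {o: True, f: False}
  {f: False, o: False}
  {f: True, o: True}


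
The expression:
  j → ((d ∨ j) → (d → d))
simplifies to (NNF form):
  True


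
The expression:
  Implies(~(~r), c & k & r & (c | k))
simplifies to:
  ~r | (c & k)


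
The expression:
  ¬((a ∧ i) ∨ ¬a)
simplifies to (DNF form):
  a ∧ ¬i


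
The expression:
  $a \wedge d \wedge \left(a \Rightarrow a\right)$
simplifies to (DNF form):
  $a \wedge d$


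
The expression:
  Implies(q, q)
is always true.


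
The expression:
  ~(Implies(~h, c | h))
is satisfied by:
  {h: False, c: False}


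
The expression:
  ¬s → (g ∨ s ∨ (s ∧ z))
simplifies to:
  g ∨ s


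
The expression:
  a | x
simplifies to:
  a | x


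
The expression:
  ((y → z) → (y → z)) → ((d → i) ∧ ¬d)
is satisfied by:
  {d: False}


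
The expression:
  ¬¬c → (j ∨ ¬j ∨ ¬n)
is always true.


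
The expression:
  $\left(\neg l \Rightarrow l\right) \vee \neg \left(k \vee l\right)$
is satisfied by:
  {l: True, k: False}
  {k: False, l: False}
  {k: True, l: True}


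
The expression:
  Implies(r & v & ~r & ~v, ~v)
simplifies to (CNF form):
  True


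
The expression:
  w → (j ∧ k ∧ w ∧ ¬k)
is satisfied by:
  {w: False}


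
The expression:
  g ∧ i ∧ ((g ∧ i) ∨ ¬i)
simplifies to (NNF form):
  g ∧ i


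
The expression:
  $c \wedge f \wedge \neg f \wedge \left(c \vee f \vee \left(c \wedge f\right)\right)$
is never true.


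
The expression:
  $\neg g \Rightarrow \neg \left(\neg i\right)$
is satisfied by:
  {i: True, g: True}
  {i: True, g: False}
  {g: True, i: False}


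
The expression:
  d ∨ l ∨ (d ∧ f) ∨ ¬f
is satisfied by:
  {d: True, l: True, f: False}
  {d: True, l: False, f: False}
  {l: True, d: False, f: False}
  {d: False, l: False, f: False}
  {f: True, d: True, l: True}
  {f: True, d: True, l: False}
  {f: True, l: True, d: False}


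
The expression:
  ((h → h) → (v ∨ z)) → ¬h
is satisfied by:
  {z: False, h: False, v: False}
  {v: True, z: False, h: False}
  {z: True, v: False, h: False}
  {v: True, z: True, h: False}
  {h: True, v: False, z: False}


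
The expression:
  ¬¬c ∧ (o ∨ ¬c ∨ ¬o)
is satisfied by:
  {c: True}


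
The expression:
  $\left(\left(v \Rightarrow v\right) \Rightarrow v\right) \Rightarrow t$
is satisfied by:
  {t: True, v: False}
  {v: False, t: False}
  {v: True, t: True}


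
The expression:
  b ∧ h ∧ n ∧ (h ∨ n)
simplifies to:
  b ∧ h ∧ n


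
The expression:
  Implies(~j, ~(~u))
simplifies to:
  j | u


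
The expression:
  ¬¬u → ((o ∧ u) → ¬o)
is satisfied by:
  {u: False, o: False}
  {o: True, u: False}
  {u: True, o: False}


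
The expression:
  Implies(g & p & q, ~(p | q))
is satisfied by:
  {p: False, q: False, g: False}
  {g: True, p: False, q: False}
  {q: True, p: False, g: False}
  {g: True, q: True, p: False}
  {p: True, g: False, q: False}
  {g: True, p: True, q: False}
  {q: True, p: True, g: False}


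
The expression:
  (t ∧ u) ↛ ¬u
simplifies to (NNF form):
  t ∧ u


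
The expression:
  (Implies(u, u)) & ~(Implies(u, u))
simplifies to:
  False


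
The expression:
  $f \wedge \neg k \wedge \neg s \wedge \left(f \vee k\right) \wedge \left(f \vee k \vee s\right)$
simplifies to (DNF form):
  $f \wedge \neg k \wedge \neg s$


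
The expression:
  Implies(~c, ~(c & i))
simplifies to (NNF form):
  True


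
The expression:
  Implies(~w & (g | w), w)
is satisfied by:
  {w: True, g: False}
  {g: False, w: False}
  {g: True, w: True}


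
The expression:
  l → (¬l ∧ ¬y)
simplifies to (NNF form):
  ¬l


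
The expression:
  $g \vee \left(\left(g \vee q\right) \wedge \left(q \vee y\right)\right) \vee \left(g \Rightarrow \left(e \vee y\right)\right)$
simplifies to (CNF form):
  $\text{True}$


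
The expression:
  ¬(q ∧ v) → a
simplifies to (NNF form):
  a ∨ (q ∧ v)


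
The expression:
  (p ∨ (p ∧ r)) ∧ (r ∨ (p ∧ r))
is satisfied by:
  {r: True, p: True}


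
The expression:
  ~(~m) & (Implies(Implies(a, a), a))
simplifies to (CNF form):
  a & m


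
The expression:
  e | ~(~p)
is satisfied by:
  {e: True, p: True}
  {e: True, p: False}
  {p: True, e: False}


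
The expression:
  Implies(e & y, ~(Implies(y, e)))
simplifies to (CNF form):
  ~e | ~y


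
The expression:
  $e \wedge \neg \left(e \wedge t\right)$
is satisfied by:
  {e: True, t: False}


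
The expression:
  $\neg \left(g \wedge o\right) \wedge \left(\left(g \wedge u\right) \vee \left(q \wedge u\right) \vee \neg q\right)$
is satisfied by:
  {u: True, g: False, o: False, q: False}
  {q: False, g: False, u: False, o: False}
  {q: True, u: True, g: False, o: False}
  {o: True, u: True, q: False, g: False}
  {o: True, q: False, g: False, u: False}
  {o: True, q: True, u: True, g: False}
  {u: True, g: True, o: False, q: False}
  {g: True, o: False, u: False, q: False}
  {q: True, g: True, u: True, o: False}


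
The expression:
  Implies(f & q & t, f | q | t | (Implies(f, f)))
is always true.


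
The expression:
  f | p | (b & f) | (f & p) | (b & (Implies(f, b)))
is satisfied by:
  {b: True, p: True, f: True}
  {b: True, p: True, f: False}
  {b: True, f: True, p: False}
  {b: True, f: False, p: False}
  {p: True, f: True, b: False}
  {p: True, f: False, b: False}
  {f: True, p: False, b: False}


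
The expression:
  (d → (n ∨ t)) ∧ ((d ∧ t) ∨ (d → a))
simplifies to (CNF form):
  (a ∨ t ∨ ¬d) ∧ (n ∨ t ∨ ¬d)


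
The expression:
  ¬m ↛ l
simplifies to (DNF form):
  l ∨ ¬m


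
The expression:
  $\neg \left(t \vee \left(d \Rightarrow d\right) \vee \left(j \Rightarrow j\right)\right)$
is never true.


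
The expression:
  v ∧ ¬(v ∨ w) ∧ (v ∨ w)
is never true.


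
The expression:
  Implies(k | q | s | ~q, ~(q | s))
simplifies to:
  ~q & ~s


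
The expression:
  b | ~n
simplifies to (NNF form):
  b | ~n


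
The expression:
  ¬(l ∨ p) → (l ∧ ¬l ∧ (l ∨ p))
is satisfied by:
  {l: True, p: True}
  {l: True, p: False}
  {p: True, l: False}


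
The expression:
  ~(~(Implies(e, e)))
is always true.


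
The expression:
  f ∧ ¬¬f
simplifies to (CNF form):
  f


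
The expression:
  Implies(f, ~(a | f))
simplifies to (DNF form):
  ~f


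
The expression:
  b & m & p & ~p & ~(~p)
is never true.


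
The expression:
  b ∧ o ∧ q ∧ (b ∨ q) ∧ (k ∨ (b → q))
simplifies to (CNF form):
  b ∧ o ∧ q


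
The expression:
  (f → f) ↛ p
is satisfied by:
  {p: False}


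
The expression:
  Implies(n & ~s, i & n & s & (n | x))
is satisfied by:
  {s: True, n: False}
  {n: False, s: False}
  {n: True, s: True}


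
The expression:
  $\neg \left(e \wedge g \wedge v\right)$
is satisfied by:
  {g: False, v: False, e: False}
  {e: True, g: False, v: False}
  {v: True, g: False, e: False}
  {e: True, v: True, g: False}
  {g: True, e: False, v: False}
  {e: True, g: True, v: False}
  {v: True, g: True, e: False}


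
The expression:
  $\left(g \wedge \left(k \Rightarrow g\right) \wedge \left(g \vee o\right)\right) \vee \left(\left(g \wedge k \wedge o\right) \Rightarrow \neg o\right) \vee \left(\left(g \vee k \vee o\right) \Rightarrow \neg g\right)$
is always true.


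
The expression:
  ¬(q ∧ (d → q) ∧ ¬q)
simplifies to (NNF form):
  True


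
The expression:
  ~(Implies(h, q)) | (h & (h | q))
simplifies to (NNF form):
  h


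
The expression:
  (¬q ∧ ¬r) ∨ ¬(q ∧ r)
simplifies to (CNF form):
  ¬q ∨ ¬r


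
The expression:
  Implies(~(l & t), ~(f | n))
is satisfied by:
  {l: True, t: True, n: False, f: False}
  {l: True, n: False, t: False, f: False}
  {t: True, l: False, n: False, f: False}
  {l: False, n: False, t: False, f: False}
  {f: True, l: True, t: True, n: False}
  {l: True, t: True, n: True, f: False}
  {f: True, l: True, t: True, n: True}


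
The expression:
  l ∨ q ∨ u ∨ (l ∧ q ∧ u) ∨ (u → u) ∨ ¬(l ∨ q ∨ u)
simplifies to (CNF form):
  True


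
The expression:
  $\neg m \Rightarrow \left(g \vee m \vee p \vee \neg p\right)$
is always true.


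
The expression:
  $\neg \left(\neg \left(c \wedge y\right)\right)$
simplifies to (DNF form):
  $c \wedge y$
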